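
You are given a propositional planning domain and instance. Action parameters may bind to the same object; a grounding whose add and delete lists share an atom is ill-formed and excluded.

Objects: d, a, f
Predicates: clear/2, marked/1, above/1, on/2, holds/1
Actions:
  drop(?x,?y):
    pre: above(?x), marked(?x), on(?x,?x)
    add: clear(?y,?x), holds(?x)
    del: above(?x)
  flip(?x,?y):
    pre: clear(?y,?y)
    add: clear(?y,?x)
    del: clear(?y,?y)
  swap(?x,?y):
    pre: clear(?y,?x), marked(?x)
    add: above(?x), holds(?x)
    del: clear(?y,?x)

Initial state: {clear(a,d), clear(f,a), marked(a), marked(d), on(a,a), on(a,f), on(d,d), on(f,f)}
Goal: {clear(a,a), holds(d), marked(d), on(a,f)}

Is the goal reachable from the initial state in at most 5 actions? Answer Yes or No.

Yes

1. swap(d,a)  →  {above(d), clear(f,a), holds(d), marked(a), marked(d), on(a,a), on(a,f), on(d,d), on(f,f)}
2. swap(a,f)  →  {above(a), above(d), holds(a), holds(d), marked(a), marked(d), on(a,a), on(a,f), on(d,d), on(f,f)}
3. drop(a,a)  →  {above(d), clear(a,a), holds(a), holds(d), marked(a), marked(d), on(a,a), on(a,f), on(d,d), on(f,f)}
optimal plan length = 3; 3 ≤ 5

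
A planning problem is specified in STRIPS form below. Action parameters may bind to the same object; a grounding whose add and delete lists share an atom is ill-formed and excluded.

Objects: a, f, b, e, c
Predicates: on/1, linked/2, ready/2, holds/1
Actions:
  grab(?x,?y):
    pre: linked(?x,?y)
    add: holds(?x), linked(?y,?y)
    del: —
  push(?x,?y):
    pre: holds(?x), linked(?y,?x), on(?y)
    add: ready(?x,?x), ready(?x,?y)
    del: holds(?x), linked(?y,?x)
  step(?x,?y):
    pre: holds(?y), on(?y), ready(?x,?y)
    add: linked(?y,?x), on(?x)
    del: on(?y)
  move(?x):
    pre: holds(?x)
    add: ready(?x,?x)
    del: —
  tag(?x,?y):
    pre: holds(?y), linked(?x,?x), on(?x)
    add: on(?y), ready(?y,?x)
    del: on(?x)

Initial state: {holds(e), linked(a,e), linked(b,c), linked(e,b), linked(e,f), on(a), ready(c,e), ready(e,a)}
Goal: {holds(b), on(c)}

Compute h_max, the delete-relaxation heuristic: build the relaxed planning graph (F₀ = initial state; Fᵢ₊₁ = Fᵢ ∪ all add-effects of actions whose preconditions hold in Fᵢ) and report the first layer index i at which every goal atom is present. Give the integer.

F0 = init (8 atoms)
F1 = F0 ∪ {holds(a), holds(b), linked(b,b), linked(c,c), linked(e,e), linked(f,f), ready(e,e)}  (15 atoms)
F2 = F1 ∪ {holds(c), holds(f), on(e), ready(a,a), ready(b,b)}  (20 atoms)
F3 = F2 ∪ {linked(e,c), on(b), on(c), on(f), ready(a,e), ready(b,e), ready(c,c), ready(f,e), ready(f,f)}  (29 atoms)
goal ⊆ F3  ⇒  h_max = 3

3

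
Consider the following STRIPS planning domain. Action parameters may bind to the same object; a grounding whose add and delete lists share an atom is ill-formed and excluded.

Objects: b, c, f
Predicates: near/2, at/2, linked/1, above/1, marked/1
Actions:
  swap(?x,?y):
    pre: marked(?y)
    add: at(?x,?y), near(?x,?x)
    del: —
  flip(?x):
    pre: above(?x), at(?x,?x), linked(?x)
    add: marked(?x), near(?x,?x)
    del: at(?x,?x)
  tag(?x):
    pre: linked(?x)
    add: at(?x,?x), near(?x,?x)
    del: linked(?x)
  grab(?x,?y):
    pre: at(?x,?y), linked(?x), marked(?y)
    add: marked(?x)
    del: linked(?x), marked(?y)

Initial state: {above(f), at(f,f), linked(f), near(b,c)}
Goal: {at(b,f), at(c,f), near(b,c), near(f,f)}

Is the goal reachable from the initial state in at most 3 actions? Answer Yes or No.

1. flip(f)  →  {above(f), linked(f), marked(f), near(b,c), near(f,f)}
2. swap(b,f)  →  {above(f), at(b,f), linked(f), marked(f), near(b,b), near(b,c), near(f,f)}
3. swap(c,f)  →  {above(f), at(b,f), at(c,f), linked(f), marked(f), near(b,b), near(b,c), near(c,c), near(f,f)}
optimal plan length = 3; 3 ≤ 3

Yes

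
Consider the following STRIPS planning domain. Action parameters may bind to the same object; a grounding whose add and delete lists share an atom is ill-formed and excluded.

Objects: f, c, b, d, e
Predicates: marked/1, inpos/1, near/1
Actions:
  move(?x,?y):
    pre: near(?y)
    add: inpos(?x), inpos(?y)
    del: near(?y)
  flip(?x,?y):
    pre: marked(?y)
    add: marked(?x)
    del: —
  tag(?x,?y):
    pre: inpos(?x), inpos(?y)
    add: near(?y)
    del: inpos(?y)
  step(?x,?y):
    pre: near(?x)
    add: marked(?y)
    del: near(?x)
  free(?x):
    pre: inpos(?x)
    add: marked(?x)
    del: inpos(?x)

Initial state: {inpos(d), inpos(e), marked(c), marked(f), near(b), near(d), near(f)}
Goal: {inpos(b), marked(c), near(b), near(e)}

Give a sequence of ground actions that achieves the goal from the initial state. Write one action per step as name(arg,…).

move(b,f); tag(f,e)

1. move(b,f)  →  {inpos(b), inpos(d), inpos(e), inpos(f), marked(c), marked(f), near(b), near(d)}
2. tag(f,e)  →  {inpos(b), inpos(d), inpos(f), marked(c), marked(f), near(b), near(d), near(e)}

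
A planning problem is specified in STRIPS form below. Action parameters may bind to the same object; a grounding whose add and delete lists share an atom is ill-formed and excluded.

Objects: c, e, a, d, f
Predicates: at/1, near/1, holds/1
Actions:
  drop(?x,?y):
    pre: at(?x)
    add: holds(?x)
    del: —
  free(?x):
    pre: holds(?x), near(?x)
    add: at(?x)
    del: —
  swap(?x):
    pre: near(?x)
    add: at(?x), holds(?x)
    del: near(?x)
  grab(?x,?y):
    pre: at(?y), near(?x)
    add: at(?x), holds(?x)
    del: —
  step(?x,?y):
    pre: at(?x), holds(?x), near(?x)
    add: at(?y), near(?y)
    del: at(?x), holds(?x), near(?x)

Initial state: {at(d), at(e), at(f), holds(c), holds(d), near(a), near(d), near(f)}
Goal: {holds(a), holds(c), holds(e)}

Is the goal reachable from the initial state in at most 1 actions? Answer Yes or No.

No

1. drop(e,c)  →  {at(d), at(e), at(f), holds(c), holds(d), holds(e), near(a), near(d), near(f)}
2. swap(a)  →  {at(a), at(d), at(e), at(f), holds(a), holds(c), holds(d), holds(e), near(d), near(f)}
optimal plan length = 2; 2 > 1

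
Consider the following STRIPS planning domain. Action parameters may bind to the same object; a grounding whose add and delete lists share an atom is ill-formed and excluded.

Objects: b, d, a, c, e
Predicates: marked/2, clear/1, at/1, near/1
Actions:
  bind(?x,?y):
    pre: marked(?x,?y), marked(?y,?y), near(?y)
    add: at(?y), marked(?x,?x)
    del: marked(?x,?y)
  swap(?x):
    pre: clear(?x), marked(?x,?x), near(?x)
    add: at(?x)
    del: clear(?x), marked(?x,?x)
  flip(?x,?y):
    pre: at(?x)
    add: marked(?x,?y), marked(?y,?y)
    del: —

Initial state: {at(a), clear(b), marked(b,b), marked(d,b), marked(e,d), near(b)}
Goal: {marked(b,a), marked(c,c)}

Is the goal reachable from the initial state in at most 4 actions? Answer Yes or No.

Yes

1. bind(d,b)  →  {at(a), at(b), clear(b), marked(b,b), marked(d,d), marked(e,d), near(b)}
2. flip(b,a)  →  {at(a), at(b), clear(b), marked(a,a), marked(b,a), marked(b,b), marked(d,d), marked(e,d), near(b)}
3. flip(b,c)  →  {at(a), at(b), clear(b), marked(a,a), marked(b,a), marked(b,b), marked(b,c), marked(c,c), marked(d,d), marked(e,d), near(b)}
optimal plan length = 3; 3 ≤ 4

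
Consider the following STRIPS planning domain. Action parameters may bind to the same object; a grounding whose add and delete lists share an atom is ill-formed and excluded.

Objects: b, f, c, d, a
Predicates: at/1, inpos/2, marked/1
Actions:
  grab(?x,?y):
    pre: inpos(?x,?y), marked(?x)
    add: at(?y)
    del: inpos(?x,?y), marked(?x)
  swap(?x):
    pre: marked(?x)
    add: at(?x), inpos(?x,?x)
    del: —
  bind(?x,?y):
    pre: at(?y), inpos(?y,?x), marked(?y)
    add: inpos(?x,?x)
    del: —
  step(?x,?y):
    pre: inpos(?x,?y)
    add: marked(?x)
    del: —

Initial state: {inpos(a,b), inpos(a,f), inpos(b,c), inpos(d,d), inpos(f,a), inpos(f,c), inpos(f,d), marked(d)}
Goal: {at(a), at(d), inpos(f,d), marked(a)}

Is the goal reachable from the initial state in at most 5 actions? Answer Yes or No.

Yes

1. grab(d,d)  →  {at(d), inpos(a,b), inpos(a,f), inpos(b,c), inpos(f,a), inpos(f,c), inpos(f,d)}
2. step(a,b)  →  {at(d), inpos(a,b), inpos(a,f), inpos(b,c), inpos(f,a), inpos(f,c), inpos(f,d), marked(a)}
3. swap(a)  →  {at(a), at(d), inpos(a,a), inpos(a,b), inpos(a,f), inpos(b,c), inpos(f,a), inpos(f,c), inpos(f,d), marked(a)}
optimal plan length = 3; 3 ≤ 5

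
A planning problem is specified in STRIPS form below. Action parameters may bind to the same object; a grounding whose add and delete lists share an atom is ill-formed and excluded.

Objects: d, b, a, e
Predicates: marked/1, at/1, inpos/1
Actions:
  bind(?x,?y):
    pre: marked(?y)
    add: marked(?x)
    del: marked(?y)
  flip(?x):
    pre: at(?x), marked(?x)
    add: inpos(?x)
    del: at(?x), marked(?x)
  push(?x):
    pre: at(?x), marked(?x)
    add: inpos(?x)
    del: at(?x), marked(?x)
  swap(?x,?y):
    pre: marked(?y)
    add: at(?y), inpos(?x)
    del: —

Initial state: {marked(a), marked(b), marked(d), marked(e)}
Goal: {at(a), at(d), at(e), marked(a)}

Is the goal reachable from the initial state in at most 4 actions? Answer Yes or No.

1. swap(d,d)  →  {at(d), inpos(d), marked(a), marked(b), marked(d), marked(e)}
2. swap(d,a)  →  {at(a), at(d), inpos(d), marked(a), marked(b), marked(d), marked(e)}
3. swap(d,e)  →  {at(a), at(d), at(e), inpos(d), marked(a), marked(b), marked(d), marked(e)}
optimal plan length = 3; 3 ≤ 4

Yes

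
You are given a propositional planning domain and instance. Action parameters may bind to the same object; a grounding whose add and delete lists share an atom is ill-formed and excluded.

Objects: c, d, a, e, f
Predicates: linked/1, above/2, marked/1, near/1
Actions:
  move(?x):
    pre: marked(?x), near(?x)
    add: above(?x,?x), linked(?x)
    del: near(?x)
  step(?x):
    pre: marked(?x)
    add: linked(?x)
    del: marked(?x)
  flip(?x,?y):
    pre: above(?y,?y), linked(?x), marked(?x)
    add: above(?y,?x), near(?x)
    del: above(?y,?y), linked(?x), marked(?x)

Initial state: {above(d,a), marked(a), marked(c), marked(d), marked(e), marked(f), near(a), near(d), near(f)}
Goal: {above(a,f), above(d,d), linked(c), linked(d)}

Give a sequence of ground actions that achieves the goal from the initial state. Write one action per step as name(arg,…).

move(d); move(a); move(f); step(c); flip(f,a)

1. move(d)  →  {above(d,a), above(d,d), linked(d), marked(a), marked(c), marked(d), marked(e), marked(f), near(a), near(f)}
2. move(a)  →  {above(a,a), above(d,a), above(d,d), linked(a), linked(d), marked(a), marked(c), marked(d), marked(e), marked(f), near(f)}
3. move(f)  →  {above(a,a), above(d,a), above(d,d), above(f,f), linked(a), linked(d), linked(f), marked(a), marked(c), marked(d), marked(e), marked(f)}
4. step(c)  →  {above(a,a), above(d,a), above(d,d), above(f,f), linked(a), linked(c), linked(d), linked(f), marked(a), marked(d), marked(e), marked(f)}
5. flip(f,a)  →  {above(a,f), above(d,a), above(d,d), above(f,f), linked(a), linked(c), linked(d), marked(a), marked(d), marked(e), near(f)}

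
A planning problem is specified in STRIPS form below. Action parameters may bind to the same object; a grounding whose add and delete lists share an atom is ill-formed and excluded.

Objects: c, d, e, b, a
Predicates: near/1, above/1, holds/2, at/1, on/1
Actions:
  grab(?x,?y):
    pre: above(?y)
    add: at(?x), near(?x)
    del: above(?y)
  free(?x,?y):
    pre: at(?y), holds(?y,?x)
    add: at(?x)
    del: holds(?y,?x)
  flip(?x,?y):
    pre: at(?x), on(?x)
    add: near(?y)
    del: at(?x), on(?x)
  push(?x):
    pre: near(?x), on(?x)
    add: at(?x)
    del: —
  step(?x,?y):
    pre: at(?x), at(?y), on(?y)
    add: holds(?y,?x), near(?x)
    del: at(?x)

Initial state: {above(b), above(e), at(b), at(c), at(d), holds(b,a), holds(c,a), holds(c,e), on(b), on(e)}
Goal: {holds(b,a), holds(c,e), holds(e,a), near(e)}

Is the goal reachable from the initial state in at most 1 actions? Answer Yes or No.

No

1. grab(e,e)  →  {above(b), at(b), at(c), at(d), at(e), holds(b,a), holds(c,a), holds(c,e), near(e), on(b), on(e)}
2. grab(a,b)  →  {at(a), at(b), at(c), at(d), at(e), holds(b,a), holds(c,a), holds(c,e), near(a), near(e), on(b), on(e)}
3. step(a,e)  →  {at(b), at(c), at(d), at(e), holds(b,a), holds(c,a), holds(c,e), holds(e,a), near(a), near(e), on(b), on(e)}
optimal plan length = 3; 3 > 1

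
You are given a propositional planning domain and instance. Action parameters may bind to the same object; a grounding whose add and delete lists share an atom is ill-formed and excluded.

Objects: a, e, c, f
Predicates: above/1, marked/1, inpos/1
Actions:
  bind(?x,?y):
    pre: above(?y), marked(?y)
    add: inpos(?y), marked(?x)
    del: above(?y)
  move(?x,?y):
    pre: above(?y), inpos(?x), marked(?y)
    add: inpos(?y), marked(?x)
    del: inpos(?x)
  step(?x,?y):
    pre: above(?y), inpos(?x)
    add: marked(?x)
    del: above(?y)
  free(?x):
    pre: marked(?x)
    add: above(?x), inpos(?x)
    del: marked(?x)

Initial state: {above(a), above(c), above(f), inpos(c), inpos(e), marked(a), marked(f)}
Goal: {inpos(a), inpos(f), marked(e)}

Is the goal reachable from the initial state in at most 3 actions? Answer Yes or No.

Yes

1. bind(a,a)  →  {above(c), above(f), inpos(a), inpos(c), inpos(e), marked(a), marked(f)}
2. bind(e,f)  →  {above(c), inpos(a), inpos(c), inpos(e), inpos(f), marked(a), marked(e), marked(f)}
optimal plan length = 2; 2 ≤ 3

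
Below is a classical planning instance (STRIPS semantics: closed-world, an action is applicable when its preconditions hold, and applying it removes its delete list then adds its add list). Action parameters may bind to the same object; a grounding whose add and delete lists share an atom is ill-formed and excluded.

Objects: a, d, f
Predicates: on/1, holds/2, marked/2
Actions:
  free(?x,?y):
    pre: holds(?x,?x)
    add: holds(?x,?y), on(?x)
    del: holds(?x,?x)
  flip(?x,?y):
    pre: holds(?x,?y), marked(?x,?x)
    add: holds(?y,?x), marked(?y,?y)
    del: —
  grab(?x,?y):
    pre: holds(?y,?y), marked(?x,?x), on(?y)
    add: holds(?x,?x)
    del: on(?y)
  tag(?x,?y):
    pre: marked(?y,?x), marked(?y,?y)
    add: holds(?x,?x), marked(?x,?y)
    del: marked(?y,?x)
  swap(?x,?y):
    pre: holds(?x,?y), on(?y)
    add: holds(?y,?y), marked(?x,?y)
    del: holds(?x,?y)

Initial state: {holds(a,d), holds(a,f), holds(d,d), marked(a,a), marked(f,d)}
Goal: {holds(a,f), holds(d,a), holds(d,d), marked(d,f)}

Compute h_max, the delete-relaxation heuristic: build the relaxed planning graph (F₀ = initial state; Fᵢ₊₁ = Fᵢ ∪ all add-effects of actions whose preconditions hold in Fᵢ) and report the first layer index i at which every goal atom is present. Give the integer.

2

F0 = init (5 atoms)
F1 = F0 ∪ {holds(d,a), holds(d,f), holds(f,a), marked(d,d), marked(f,f), on(d)}  (11 atoms)
F2 = F1 ∪ {holds(a,a), holds(f,d), holds(f,f), marked(a,d), marked(d,f)}  (16 atoms)
goal ⊆ F2  ⇒  h_max = 2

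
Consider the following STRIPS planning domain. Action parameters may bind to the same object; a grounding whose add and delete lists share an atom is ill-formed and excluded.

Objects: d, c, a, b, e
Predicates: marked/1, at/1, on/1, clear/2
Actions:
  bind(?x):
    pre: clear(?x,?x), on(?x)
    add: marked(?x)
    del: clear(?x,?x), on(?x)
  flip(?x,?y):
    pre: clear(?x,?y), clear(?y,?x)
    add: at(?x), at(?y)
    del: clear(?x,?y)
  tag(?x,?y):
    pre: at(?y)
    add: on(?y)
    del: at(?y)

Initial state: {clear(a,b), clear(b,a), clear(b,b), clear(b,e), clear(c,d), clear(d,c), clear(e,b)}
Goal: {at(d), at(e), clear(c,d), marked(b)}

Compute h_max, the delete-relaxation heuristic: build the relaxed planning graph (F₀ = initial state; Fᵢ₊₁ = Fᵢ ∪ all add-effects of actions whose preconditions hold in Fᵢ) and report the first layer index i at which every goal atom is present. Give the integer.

F0 = init (7 atoms)
F1 = F0 ∪ {at(a), at(b), at(c), at(d), at(e)}  (12 atoms)
F2 = F1 ∪ {on(a), on(b), on(c), on(d), on(e)}  (17 atoms)
F3 = F2 ∪ {marked(b)}  (18 atoms)
goal ⊆ F3  ⇒  h_max = 3

3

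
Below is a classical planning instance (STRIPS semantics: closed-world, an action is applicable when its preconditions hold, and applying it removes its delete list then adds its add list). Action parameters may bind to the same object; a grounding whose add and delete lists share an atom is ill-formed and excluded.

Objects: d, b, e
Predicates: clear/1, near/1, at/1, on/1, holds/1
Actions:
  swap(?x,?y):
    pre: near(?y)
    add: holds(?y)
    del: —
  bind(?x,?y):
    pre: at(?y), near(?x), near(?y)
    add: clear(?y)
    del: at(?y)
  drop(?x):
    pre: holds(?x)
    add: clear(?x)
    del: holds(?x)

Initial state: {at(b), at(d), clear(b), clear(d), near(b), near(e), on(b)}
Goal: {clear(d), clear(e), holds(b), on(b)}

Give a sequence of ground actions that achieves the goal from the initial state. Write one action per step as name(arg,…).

1. swap(d,b)  →  {at(b), at(d), clear(b), clear(d), holds(b), near(b), near(e), on(b)}
2. swap(d,e)  →  {at(b), at(d), clear(b), clear(d), holds(b), holds(e), near(b), near(e), on(b)}
3. drop(e)  →  {at(b), at(d), clear(b), clear(d), clear(e), holds(b), near(b), near(e), on(b)}

swap(d,b); swap(d,e); drop(e)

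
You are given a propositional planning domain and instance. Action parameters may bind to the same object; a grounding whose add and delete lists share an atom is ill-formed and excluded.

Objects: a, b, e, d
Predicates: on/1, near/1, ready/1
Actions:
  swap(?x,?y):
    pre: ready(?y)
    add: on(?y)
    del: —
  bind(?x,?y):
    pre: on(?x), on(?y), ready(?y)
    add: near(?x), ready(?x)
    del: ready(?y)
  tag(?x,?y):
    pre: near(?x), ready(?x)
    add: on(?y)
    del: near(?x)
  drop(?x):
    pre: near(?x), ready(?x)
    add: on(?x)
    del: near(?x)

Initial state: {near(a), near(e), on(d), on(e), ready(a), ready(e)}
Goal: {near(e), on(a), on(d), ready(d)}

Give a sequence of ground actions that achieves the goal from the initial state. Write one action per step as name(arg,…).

swap(a,a); bind(d,a)

1. swap(a,a)  →  {near(a), near(e), on(a), on(d), on(e), ready(a), ready(e)}
2. bind(d,a)  →  {near(a), near(d), near(e), on(a), on(d), on(e), ready(d), ready(e)}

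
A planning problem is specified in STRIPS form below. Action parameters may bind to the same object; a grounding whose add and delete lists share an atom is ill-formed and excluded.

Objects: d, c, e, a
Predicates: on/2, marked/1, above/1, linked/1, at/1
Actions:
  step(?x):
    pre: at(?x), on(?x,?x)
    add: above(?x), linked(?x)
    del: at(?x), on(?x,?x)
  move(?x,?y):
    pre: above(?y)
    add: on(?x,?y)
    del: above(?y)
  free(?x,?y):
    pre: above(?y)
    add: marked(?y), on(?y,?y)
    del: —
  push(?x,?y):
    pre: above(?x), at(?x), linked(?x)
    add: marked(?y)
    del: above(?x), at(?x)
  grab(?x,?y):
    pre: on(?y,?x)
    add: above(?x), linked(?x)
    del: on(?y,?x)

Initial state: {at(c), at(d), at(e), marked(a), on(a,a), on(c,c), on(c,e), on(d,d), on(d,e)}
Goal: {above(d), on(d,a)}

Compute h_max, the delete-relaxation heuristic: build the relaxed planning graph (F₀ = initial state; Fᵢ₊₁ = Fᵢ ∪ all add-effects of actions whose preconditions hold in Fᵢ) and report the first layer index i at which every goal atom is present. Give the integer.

F0 = init (9 atoms)
F1 = F0 ∪ {above(a), above(c), above(d), above(e), linked(a), linked(c), linked(d), linked(e)}  (17 atoms)
F2 = F1 ∪ {marked(c), marked(d), marked(e), on(a,c), on(a,d), on(a,e), on(c,a), on(c,d), on(d,a), on(d,c), on(e,a), on(e,c), on(e,d), on(e,e)}  (31 atoms)
goal ⊆ F2  ⇒  h_max = 2

2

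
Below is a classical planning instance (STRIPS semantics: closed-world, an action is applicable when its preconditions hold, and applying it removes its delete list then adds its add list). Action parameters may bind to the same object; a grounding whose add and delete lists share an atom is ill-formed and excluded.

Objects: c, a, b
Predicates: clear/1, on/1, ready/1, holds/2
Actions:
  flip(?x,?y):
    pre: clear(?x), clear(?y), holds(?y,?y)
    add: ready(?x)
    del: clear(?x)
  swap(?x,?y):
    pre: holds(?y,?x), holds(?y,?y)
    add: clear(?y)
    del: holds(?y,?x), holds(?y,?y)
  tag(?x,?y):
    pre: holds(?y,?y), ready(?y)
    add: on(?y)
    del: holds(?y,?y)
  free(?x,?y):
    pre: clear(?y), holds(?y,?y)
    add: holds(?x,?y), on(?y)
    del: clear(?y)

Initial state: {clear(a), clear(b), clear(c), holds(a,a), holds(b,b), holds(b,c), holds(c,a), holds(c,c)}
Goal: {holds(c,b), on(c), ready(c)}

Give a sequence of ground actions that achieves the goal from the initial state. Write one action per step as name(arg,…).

flip(c,c); tag(c,c); free(c,b)

1. flip(c,c)  →  {clear(a), clear(b), holds(a,a), holds(b,b), holds(b,c), holds(c,a), holds(c,c), ready(c)}
2. tag(c,c)  →  {clear(a), clear(b), holds(a,a), holds(b,b), holds(b,c), holds(c,a), on(c), ready(c)}
3. free(c,b)  →  {clear(a), holds(a,a), holds(b,b), holds(b,c), holds(c,a), holds(c,b), on(b), on(c), ready(c)}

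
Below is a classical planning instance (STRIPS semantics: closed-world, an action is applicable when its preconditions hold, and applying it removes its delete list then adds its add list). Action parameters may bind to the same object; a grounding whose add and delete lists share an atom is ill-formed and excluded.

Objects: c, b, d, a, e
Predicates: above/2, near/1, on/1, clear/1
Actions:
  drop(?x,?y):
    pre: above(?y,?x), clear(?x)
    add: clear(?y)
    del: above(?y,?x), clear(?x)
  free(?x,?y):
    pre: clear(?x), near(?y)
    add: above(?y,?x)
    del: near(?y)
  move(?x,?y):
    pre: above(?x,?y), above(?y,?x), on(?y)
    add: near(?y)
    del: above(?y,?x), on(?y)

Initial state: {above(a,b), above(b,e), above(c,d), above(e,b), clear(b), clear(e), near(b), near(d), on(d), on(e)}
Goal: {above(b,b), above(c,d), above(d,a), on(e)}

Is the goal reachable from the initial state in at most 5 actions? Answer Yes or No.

1. free(b,b)  →  {above(a,b), above(b,b), above(b,e), above(c,d), above(e,b), clear(b), clear(e), near(d), on(d), on(e)}
2. drop(b,a)  →  {above(b,b), above(b,e), above(c,d), above(e,b), clear(a), clear(e), near(d), on(d), on(e)}
3. free(a,d)  →  {above(b,b), above(b,e), above(c,d), above(d,a), above(e,b), clear(a), clear(e), on(d), on(e)}
optimal plan length = 3; 3 ≤ 5

Yes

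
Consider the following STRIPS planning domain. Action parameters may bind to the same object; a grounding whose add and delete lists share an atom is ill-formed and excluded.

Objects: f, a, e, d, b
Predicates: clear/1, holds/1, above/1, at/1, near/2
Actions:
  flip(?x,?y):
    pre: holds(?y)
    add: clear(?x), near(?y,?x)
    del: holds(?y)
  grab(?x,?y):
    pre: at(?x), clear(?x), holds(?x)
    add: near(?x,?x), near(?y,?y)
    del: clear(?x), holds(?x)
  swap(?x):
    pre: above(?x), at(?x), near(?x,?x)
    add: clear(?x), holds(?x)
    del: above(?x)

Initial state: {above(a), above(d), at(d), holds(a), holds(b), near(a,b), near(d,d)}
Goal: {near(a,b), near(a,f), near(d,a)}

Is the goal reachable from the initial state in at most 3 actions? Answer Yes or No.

Yes

1. flip(f,a)  →  {above(a), above(d), at(d), clear(f), holds(b), near(a,b), near(a,f), near(d,d)}
2. swap(d)  →  {above(a), at(d), clear(d), clear(f), holds(b), holds(d), near(a,b), near(a,f), near(d,d)}
3. flip(a,d)  →  {above(a), at(d), clear(a), clear(d), clear(f), holds(b), near(a,b), near(a,f), near(d,a), near(d,d)}
optimal plan length = 3; 3 ≤ 3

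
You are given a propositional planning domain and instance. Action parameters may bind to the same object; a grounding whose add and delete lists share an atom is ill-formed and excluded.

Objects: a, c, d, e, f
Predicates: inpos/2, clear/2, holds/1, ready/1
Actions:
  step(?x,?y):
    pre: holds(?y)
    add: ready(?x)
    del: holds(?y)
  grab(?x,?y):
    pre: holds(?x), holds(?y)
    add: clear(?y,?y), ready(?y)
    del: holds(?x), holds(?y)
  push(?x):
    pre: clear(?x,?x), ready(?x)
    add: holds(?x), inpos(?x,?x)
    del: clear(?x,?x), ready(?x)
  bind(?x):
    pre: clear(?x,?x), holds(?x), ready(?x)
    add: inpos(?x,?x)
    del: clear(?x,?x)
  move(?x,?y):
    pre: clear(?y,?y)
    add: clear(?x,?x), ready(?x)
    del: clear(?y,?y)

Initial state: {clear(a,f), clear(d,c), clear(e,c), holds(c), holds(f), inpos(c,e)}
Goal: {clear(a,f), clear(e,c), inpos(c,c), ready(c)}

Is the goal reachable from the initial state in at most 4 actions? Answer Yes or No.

Yes

1. grab(c,c)  →  {clear(a,f), clear(c,c), clear(d,c), clear(e,c), holds(f), inpos(c,e), ready(c)}
2. push(c)  →  {clear(a,f), clear(d,c), clear(e,c), holds(c), holds(f), inpos(c,c), inpos(c,e)}
3. step(c,c)  →  {clear(a,f), clear(d,c), clear(e,c), holds(f), inpos(c,c), inpos(c,e), ready(c)}
optimal plan length = 3; 3 ≤ 4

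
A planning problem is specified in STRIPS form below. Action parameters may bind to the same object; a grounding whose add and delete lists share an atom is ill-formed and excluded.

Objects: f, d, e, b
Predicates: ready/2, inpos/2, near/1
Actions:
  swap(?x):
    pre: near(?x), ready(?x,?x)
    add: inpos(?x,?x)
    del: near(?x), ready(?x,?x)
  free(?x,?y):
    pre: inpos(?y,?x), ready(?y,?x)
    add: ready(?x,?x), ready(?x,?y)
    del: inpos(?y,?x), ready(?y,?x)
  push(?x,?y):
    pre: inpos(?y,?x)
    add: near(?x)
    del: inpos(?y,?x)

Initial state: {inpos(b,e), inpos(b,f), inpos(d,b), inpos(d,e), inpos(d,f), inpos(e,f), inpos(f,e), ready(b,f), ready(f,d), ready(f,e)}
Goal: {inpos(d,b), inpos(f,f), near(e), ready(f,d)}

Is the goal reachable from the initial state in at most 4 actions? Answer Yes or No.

Yes

1. free(f,b)  →  {inpos(b,e), inpos(d,b), inpos(d,e), inpos(d,f), inpos(e,f), inpos(f,e), ready(f,b), ready(f,d), ready(f,e), ready(f,f)}
2. push(f,d)  →  {inpos(b,e), inpos(d,b), inpos(d,e), inpos(e,f), inpos(f,e), near(f), ready(f,b), ready(f,d), ready(f,e), ready(f,f)}
3. swap(f)  →  {inpos(b,e), inpos(d,b), inpos(d,e), inpos(e,f), inpos(f,e), inpos(f,f), ready(f,b), ready(f,d), ready(f,e)}
4. push(e,f)  →  {inpos(b,e), inpos(d,b), inpos(d,e), inpos(e,f), inpos(f,f), near(e), ready(f,b), ready(f,d), ready(f,e)}
optimal plan length = 4; 4 ≤ 4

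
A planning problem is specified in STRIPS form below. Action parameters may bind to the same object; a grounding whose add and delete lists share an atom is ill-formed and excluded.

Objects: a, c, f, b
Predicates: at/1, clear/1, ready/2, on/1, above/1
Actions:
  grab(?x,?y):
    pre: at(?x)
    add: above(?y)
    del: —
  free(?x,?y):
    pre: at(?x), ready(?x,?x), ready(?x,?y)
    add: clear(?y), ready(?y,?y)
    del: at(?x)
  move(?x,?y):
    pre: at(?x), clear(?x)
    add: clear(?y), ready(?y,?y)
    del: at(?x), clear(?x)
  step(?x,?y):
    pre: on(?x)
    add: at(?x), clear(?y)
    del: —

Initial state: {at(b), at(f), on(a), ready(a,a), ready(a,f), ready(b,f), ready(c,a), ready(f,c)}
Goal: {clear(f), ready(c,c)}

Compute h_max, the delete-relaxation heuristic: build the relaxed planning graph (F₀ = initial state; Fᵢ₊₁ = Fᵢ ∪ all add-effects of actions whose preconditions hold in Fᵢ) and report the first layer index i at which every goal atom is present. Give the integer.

F0 = init (8 atoms)
F1 = F0 ∪ {above(a), above(b), above(c), above(f), at(a), clear(a), clear(b), clear(c), clear(f)}  (17 atoms)
F2 = F1 ∪ {ready(b,b), ready(c,c), ready(f,f)}  (20 atoms)
goal ⊆ F2  ⇒  h_max = 2

2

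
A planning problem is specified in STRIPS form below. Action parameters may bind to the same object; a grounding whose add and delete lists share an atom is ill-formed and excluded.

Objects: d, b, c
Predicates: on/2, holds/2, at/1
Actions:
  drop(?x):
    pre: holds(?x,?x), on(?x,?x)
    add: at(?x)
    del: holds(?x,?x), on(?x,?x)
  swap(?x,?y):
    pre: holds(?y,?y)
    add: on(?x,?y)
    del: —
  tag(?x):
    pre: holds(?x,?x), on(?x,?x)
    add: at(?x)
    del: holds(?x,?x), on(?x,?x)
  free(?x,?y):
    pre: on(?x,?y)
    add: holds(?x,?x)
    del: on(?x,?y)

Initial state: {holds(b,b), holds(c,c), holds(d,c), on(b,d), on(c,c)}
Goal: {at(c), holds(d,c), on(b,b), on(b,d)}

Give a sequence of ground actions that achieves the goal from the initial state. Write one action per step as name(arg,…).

drop(c); swap(b,b)

1. drop(c)  →  {at(c), holds(b,b), holds(d,c), on(b,d)}
2. swap(b,b)  →  {at(c), holds(b,b), holds(d,c), on(b,b), on(b,d)}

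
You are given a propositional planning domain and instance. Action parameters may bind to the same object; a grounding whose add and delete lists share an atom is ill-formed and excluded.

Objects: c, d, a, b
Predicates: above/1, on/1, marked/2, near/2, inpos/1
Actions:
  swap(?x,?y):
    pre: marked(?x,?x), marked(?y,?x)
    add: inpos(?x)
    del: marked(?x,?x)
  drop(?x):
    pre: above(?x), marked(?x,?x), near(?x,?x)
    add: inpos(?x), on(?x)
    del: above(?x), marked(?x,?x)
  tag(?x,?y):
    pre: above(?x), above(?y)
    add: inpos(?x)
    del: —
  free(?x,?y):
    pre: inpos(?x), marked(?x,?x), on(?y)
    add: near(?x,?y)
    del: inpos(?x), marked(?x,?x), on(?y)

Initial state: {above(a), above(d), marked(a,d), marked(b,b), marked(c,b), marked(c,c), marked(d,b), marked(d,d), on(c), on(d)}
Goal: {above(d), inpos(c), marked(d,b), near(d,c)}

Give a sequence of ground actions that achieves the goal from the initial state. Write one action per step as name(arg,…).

swap(c,c); tag(d,d); free(d,c)

1. swap(c,c)  →  {above(a), above(d), inpos(c), marked(a,d), marked(b,b), marked(c,b), marked(d,b), marked(d,d), on(c), on(d)}
2. tag(d,d)  →  {above(a), above(d), inpos(c), inpos(d), marked(a,d), marked(b,b), marked(c,b), marked(d,b), marked(d,d), on(c), on(d)}
3. free(d,c)  →  {above(a), above(d), inpos(c), marked(a,d), marked(b,b), marked(c,b), marked(d,b), near(d,c), on(d)}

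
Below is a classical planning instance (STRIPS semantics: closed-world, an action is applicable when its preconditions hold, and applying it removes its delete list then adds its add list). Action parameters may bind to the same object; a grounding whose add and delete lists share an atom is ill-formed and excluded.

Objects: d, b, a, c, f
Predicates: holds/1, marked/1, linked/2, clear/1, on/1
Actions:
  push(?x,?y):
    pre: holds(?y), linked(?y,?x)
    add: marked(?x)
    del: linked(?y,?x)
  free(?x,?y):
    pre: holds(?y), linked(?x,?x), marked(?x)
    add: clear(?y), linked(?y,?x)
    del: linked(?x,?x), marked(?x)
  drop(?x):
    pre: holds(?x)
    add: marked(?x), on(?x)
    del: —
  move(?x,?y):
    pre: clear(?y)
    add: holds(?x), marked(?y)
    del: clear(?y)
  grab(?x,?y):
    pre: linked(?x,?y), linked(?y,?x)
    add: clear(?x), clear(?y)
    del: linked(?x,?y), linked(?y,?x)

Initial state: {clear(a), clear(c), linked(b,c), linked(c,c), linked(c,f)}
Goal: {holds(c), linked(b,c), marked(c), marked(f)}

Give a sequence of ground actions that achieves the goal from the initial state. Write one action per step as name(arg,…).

move(c,c); push(f,c)

1. move(c,c)  →  {clear(a), holds(c), linked(b,c), linked(c,c), linked(c,f), marked(c)}
2. push(f,c)  →  {clear(a), holds(c), linked(b,c), linked(c,c), marked(c), marked(f)}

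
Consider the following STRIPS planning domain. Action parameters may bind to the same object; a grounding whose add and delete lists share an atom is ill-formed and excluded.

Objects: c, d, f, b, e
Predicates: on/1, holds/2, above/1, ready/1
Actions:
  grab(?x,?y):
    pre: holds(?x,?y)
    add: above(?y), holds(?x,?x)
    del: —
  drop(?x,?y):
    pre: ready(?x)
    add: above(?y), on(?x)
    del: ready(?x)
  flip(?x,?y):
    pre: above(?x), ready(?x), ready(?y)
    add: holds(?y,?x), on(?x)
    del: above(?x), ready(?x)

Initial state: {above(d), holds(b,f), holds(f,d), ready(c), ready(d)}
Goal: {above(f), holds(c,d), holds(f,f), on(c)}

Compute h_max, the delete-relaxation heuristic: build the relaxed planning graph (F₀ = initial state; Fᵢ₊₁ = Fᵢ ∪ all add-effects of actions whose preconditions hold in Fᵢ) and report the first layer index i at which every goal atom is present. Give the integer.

1

F0 = init (5 atoms)
F1 = F0 ∪ {above(b), above(c), above(e), above(f), holds(b,b), holds(c,d), holds(d,d), holds(f,f), on(c), on(d)}  (15 atoms)
goal ⊆ F1  ⇒  h_max = 1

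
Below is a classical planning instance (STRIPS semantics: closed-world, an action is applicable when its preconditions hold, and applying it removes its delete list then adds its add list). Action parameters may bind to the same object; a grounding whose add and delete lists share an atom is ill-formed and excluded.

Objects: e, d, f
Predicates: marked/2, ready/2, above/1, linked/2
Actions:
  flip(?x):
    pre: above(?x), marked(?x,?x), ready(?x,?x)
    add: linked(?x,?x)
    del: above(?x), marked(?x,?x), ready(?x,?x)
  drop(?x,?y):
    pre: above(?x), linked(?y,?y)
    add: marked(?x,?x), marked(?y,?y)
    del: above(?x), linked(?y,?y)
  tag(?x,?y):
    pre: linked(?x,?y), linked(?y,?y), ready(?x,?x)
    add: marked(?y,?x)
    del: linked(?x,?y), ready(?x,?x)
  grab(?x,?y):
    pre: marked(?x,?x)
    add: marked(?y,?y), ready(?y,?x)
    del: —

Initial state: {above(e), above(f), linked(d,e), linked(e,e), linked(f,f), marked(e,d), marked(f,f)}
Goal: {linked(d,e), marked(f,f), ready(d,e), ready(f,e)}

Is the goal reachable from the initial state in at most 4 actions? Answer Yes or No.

Yes

1. drop(e,e)  →  {above(f), linked(d,e), linked(f,f), marked(e,d), marked(e,e), marked(f,f)}
2. grab(e,d)  →  {above(f), linked(d,e), linked(f,f), marked(d,d), marked(e,d), marked(e,e), marked(f,f), ready(d,e)}
3. grab(e,f)  →  {above(f), linked(d,e), linked(f,f), marked(d,d), marked(e,d), marked(e,e), marked(f,f), ready(d,e), ready(f,e)}
optimal plan length = 3; 3 ≤ 4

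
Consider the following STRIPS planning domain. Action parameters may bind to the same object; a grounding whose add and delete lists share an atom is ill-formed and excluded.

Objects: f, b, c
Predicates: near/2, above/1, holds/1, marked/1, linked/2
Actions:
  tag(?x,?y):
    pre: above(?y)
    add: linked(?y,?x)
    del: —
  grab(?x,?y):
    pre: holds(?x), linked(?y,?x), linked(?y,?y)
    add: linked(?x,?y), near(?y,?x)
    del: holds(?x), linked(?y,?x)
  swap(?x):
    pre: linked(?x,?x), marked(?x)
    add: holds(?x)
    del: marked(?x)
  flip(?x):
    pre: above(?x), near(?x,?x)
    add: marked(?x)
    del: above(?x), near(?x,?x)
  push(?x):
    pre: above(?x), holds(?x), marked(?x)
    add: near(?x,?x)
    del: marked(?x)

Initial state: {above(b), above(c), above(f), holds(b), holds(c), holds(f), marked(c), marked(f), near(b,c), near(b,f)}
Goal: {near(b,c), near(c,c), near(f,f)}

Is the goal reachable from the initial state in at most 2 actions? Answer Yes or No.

Yes

1. push(f)  →  {above(b), above(c), above(f), holds(b), holds(c), holds(f), marked(c), near(b,c), near(b,f), near(f,f)}
2. push(c)  →  {above(b), above(c), above(f), holds(b), holds(c), holds(f), near(b,c), near(b,f), near(c,c), near(f,f)}
optimal plan length = 2; 2 ≤ 2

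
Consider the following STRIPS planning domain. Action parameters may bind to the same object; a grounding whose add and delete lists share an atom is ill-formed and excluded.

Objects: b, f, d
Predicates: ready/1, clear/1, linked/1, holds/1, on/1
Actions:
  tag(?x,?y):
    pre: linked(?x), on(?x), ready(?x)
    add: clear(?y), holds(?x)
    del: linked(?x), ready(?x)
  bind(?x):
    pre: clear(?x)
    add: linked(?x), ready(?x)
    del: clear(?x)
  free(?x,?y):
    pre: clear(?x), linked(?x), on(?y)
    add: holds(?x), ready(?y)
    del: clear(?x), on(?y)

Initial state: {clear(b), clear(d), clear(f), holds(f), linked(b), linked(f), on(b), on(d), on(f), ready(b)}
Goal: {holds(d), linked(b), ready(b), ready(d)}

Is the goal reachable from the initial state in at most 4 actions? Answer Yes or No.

1. bind(d)  →  {clear(b), clear(f), holds(f), linked(b), linked(d), linked(f), on(b), on(d), on(f), ready(b), ready(d)}
2. tag(d,b)  →  {clear(b), clear(f), holds(d), holds(f), linked(b), linked(f), on(b), on(d), on(f), ready(b)}
3. free(b,d)  →  {clear(f), holds(b), holds(d), holds(f), linked(b), linked(f), on(b), on(f), ready(b), ready(d)}
optimal plan length = 3; 3 ≤ 4

Yes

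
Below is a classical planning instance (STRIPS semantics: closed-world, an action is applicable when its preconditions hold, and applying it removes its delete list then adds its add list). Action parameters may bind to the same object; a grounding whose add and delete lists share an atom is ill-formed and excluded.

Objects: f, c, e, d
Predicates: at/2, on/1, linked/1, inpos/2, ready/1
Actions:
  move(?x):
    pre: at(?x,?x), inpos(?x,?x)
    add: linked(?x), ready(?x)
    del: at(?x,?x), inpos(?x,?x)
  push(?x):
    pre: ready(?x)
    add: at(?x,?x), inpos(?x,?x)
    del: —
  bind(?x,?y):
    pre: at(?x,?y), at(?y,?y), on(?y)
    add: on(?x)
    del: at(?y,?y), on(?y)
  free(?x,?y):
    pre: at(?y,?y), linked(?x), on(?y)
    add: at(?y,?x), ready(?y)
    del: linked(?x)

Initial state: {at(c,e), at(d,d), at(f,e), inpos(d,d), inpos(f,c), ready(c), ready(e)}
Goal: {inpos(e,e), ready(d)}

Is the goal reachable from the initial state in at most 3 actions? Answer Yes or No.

Yes

1. move(d)  →  {at(c,e), at(f,e), inpos(f,c), linked(d), ready(c), ready(d), ready(e)}
2. push(e)  →  {at(c,e), at(e,e), at(f,e), inpos(e,e), inpos(f,c), linked(d), ready(c), ready(d), ready(e)}
optimal plan length = 2; 2 ≤ 3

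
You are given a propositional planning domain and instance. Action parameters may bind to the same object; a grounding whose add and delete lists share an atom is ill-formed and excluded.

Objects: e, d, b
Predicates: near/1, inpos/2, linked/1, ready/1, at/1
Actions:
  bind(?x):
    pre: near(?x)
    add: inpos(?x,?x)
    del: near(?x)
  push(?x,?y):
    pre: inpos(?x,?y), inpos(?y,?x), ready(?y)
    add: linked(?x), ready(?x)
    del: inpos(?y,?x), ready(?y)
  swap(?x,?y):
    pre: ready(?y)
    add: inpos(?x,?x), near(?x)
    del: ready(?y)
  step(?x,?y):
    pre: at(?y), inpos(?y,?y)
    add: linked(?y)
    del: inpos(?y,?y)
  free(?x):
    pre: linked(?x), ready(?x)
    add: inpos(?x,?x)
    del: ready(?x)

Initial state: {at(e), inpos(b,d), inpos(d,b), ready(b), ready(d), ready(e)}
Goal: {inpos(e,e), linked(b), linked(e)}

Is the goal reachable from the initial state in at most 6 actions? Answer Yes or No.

1. push(b,d)  →  {at(e), inpos(b,d), linked(b), ready(b), ready(e)}
2. swap(e,e)  →  {at(e), inpos(b,d), inpos(e,e), linked(b), near(e), ready(b)}
3. step(e,e)  →  {at(e), inpos(b,d), linked(b), linked(e), near(e), ready(b)}
4. bind(e)  →  {at(e), inpos(b,d), inpos(e,e), linked(b), linked(e), ready(b)}
optimal plan length = 4; 4 ≤ 6

Yes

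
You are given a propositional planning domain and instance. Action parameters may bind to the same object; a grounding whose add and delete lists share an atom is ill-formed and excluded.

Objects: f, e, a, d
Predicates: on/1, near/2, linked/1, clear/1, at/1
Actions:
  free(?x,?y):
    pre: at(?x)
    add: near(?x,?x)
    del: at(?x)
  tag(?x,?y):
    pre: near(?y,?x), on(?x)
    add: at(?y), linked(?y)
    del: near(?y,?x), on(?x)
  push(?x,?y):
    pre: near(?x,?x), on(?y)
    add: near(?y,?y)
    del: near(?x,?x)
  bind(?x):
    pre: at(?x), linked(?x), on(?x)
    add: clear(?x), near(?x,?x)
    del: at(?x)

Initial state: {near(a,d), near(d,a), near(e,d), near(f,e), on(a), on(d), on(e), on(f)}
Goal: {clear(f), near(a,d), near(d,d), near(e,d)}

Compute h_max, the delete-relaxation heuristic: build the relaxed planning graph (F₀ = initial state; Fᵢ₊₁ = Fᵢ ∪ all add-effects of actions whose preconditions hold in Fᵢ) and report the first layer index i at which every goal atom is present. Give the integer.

F0 = init (8 atoms)
F1 = F0 ∪ {at(a), at(d), at(e), at(f), linked(a), linked(d), linked(e), linked(f)}  (16 atoms)
F2 = F1 ∪ {clear(a), clear(d), clear(e), clear(f), near(a,a), near(d,d), near(e,e), near(f,f)}  (24 atoms)
goal ⊆ F2  ⇒  h_max = 2

2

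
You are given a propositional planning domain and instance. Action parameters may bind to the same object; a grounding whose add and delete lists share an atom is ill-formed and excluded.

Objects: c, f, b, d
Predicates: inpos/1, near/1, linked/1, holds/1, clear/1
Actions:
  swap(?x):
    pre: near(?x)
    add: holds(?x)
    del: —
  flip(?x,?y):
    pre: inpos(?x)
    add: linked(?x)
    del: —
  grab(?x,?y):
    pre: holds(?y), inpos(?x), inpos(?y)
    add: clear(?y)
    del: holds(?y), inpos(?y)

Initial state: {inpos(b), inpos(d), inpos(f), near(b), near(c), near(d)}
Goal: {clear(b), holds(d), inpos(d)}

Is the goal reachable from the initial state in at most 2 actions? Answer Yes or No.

1. swap(b)  →  {holds(b), inpos(b), inpos(d), inpos(f), near(b), near(c), near(d)}
2. swap(d)  →  {holds(b), holds(d), inpos(b), inpos(d), inpos(f), near(b), near(c), near(d)}
3. grab(f,b)  →  {clear(b), holds(d), inpos(d), inpos(f), near(b), near(c), near(d)}
optimal plan length = 3; 3 > 2

No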